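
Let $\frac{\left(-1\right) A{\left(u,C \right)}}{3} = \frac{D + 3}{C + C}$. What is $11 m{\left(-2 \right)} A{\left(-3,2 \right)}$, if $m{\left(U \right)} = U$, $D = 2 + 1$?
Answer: $99$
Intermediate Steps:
$D = 3$
$A{\left(u,C \right)} = - \frac{9}{C}$ ($A{\left(u,C \right)} = - 3 \frac{3 + 3}{C + C} = - 3 \frac{6}{2 C} = - 3 \cdot 6 \frac{1}{2 C} = - 3 \frac{3}{C} = - \frac{9}{C}$)
$11 m{\left(-2 \right)} A{\left(-3,2 \right)} = 11 \left(-2\right) \left(- \frac{9}{2}\right) = - 22 \left(\left(-9\right) \frac{1}{2}\right) = \left(-22\right) \left(- \frac{9}{2}\right) = 99$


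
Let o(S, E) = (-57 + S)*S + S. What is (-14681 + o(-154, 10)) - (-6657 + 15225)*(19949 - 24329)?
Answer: 37545499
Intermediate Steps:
o(S, E) = S + S*(-57 + S) (o(S, E) = S*(-57 + S) + S = S + S*(-57 + S))
(-14681 + o(-154, 10)) - (-6657 + 15225)*(19949 - 24329) = (-14681 - 154*(-56 - 154)) - (-6657 + 15225)*(19949 - 24329) = (-14681 - 154*(-210)) - 8568*(-4380) = (-14681 + 32340) - 1*(-37527840) = 17659 + 37527840 = 37545499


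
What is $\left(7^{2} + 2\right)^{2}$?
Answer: $2601$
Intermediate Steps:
$\left(7^{2} + 2\right)^{2} = \left(49 + 2\right)^{2} = 51^{2} = 2601$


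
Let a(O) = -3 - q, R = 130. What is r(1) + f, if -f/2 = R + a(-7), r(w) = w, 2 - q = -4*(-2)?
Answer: -265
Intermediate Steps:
q = -6 (q = 2 - (-4)*(-2) = 2 - 1*8 = 2 - 8 = -6)
a(O) = 3 (a(O) = -3 - 1*(-6) = -3 + 6 = 3)
f = -266 (f = -2*(130 + 3) = -2*133 = -266)
r(1) + f = 1 - 266 = -265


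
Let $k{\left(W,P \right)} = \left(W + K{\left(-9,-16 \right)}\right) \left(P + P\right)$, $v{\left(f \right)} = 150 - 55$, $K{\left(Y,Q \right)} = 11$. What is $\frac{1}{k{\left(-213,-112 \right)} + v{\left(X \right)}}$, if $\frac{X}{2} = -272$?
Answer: $\frac{1}{45343} \approx 2.2054 \cdot 10^{-5}$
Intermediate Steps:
$X = -544$ ($X = 2 \left(-272\right) = -544$)
$v{\left(f \right)} = 95$ ($v{\left(f \right)} = 150 - 55 = 95$)
$k{\left(W,P \right)} = 2 P \left(11 + W\right)$ ($k{\left(W,P \right)} = \left(W + 11\right) \left(P + P\right) = \left(11 + W\right) 2 P = 2 P \left(11 + W\right)$)
$\frac{1}{k{\left(-213,-112 \right)} + v{\left(X \right)}} = \frac{1}{2 \left(-112\right) \left(11 - 213\right) + 95} = \frac{1}{2 \left(-112\right) \left(-202\right) + 95} = \frac{1}{45248 + 95} = \frac{1}{45343}$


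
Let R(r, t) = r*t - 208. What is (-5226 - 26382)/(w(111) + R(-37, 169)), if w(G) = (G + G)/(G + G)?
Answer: 7902/1615 ≈ 4.8929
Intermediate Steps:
R(r, t) = -208 + r*t
w(G) = 1 (w(G) = (2*G)/((2*G)) = (2*G)*(1/(2*G)) = 1)
(-5226 - 26382)/(w(111) + R(-37, 169)) = (-5226 - 26382)/(1 + (-208 - 37*169)) = -31608/(1 + (-208 - 6253)) = -31608/(1 - 6461) = -31608/(-6460) = -31608*(-1/6460) = 7902/1615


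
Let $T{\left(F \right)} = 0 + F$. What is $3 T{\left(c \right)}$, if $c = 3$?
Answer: $9$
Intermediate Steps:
$T{\left(F \right)} = F$
$3 T{\left(c \right)} = 3 \cdot 3 = 9$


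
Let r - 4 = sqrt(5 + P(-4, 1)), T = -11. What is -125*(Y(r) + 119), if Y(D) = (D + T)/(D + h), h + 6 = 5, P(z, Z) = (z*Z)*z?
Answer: -30625/2 + 625*sqrt(21)/6 ≈ -14835.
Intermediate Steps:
P(z, Z) = Z*z**2 (P(z, Z) = (Z*z)*z = Z*z**2)
h = -1 (h = -6 + 5 = -1)
r = 4 + sqrt(21) (r = 4 + sqrt(5 + 1*(-4)**2) = 4 + sqrt(5 + 1*16) = 4 + sqrt(5 + 16) = 4 + sqrt(21) ≈ 8.5826)
Y(D) = (-11 + D)/(-1 + D) (Y(D) = (D - 11)/(D - 1) = (-11 + D)/(-1 + D))
-125*(Y(r) + 119) = -125*((-11 + (4 + sqrt(21)))/(-1 + (4 + sqrt(21))) + 119) = -125*((-7 + sqrt(21))/(3 + sqrt(21)) + 119) = -125*(119 + (-7 + sqrt(21))/(3 + sqrt(21))) = -14875 - 125*(-7 + sqrt(21))/(3 + sqrt(21))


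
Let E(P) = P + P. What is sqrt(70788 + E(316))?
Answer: 2*sqrt(17855) ≈ 267.25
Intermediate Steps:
E(P) = 2*P
sqrt(70788 + E(316)) = sqrt(70788 + 2*316) = sqrt(70788 + 632) = sqrt(71420) = 2*sqrt(17855)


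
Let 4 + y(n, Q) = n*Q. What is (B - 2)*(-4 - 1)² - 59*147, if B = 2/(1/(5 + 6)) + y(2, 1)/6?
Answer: -24544/3 ≈ -8181.3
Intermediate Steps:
y(n, Q) = -4 + Q*n (y(n, Q) = -4 + n*Q = -4 + Q*n)
B = 65/3 (B = 2/(1/(5 + 6)) + (-4 + 1*2)/6 = 2/(1/11) + (-4 + 2)*(⅙) = 2/(1/11) - 2*⅙ = 2*11 - ⅓ = 22 - ⅓ = 65/3 ≈ 21.667)
(B - 2)*(-4 - 1)² - 59*147 = (65/3 - 2)*(-4 - 1)² - 59*147 = (59/3)*(-5)² - 8673 = (59/3)*25 - 8673 = 1475/3 - 8673 = -24544/3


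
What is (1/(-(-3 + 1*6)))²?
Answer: ⅑ ≈ 0.11111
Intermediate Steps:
(1/(-(-3 + 1*6)))² = (1/(-(-3 + 6)))² = (1/(-1*3))² = (1/(-3))² = (-⅓)² = ⅑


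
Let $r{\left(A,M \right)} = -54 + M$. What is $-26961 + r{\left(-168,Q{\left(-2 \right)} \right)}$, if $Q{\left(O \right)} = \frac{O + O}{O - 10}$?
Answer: $- \frac{81044}{3} \approx -27015.0$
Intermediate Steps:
$Q{\left(O \right)} = \frac{2 O}{-10 + O}$
$-26961 + r{\left(-168,Q{\left(-2 \right)} \right)} = -26961 - \left(54 + \frac{4}{-10 - 2}\right) = -26961 - \left(54 + \frac{4}{-12}\right) = -26961 - \left(54 + 4 \left(- \frac{1}{12}\right)\right) = -26961 + \left(-54 + \frac{1}{3}\right) = -26961 - \frac{161}{3} = - \frac{81044}{3}$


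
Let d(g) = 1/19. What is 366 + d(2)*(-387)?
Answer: 6567/19 ≈ 345.63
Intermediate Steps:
d(g) = 1/19
366 + d(2)*(-387) = 366 + (1/19)*(-387) = 366 - 387/19 = 6567/19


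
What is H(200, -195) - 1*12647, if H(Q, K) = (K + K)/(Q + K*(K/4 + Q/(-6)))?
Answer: -163968667/12965 ≈ -12647.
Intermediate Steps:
H(Q, K) = 2*K/(Q + K*(-Q/6 + K/4)) (H(Q, K) = (2*K)/(Q + K*(K*(1/4) + Q*(-1/6))) = (2*K)/(Q + K*(K/4 - Q/6)) = (2*K)/(Q + K*(-Q/6 + K/4)) = 2*K/(Q + K*(-Q/6 + K/4)))
H(200, -195) - 1*12647 = 24*(-195)/(3*(-195)**2 + 12*200 - 2*(-195)*200) - 1*12647 = 24*(-195)/(3*38025 + 2400 + 78000) - 12647 = 24*(-195)/(114075 + 2400 + 78000) - 12647 = 24*(-195)/194475 - 12647 = 24*(-195)*(1/194475) - 12647 = -312/12965 - 12647 = -163968667/12965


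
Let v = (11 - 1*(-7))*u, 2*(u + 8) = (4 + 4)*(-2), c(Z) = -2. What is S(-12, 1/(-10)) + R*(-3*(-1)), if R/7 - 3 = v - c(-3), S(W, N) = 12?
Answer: -5931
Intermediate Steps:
u = -16 (u = -8 + ((4 + 4)*(-2))/2 = -8 + (8*(-2))/2 = -8 + (1/2)*(-16) = -8 - 8 = -16)
v = -288 (v = (11 - 1*(-7))*(-16) = (11 + 7)*(-16) = 18*(-16) = -288)
R = -1981 (R = 21 + 7*(-288 - 1*(-2)) = 21 + 7*(-288 + 2) = 21 + 7*(-286) = 21 - 2002 = -1981)
S(-12, 1/(-10)) + R*(-3*(-1)) = 12 - (-5943)*(-1) = 12 - 1981*3 = 12 - 5943 = -5931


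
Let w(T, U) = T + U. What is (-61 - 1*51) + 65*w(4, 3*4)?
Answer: 928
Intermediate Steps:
(-61 - 1*51) + 65*w(4, 3*4) = (-61 - 1*51) + 65*(4 + 3*4) = (-61 - 51) + 65*(4 + 12) = -112 + 65*16 = -112 + 1040 = 928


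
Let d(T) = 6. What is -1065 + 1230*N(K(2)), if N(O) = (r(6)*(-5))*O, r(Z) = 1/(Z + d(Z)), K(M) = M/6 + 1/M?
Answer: -17905/12 ≈ -1492.1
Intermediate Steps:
K(M) = 1/M + M/6 (K(M) = M*(⅙) + 1/M = M/6 + 1/M = 1/M + M/6)
r(Z) = 1/(6 + Z) (r(Z) = 1/(Z + 6) = 1/(6 + Z))
N(O) = -5*O/12 (N(O) = (-5/(6 + 6))*O = (-5/12)*O = ((1/12)*(-5))*O = -5*O/12)
-1065 + 1230*N(K(2)) = -1065 + 1230*(-5*(1/2 + (⅙)*2)/12) = -1065 + 1230*(-5*(½ + ⅓)/12) = -1065 + 1230*(-5/12*⅚) = -1065 + 1230*(-25/72) = -1065 - 5125/12 = -17905/12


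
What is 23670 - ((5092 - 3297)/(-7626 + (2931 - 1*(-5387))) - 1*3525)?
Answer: 18817145/692 ≈ 27192.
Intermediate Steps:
23670 - ((5092 - 3297)/(-7626 + (2931 - 1*(-5387))) - 1*3525) = 23670 - (1795/(-7626 + (2931 + 5387)) - 3525) = 23670 - (1795/(-7626 + 8318) - 3525) = 23670 - (1795/692 - 3525) = 23670 - 1*(-2437505/692) = 23670 + 2437505/692 = 18817145/692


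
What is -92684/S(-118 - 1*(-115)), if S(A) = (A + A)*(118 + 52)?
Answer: 1363/15 ≈ 90.867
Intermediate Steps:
S(A) = 340*A (S(A) = (2*A)*170 = 340*A)
-92684/S(-118 - 1*(-115)) = -92684*1/(340*(-118 - 1*(-115))) = -92684*1/(340*(-118 + 115)) = -92684/(340*(-3)) = -92684/(-1020) = -92684*(-1/1020) = 1363/15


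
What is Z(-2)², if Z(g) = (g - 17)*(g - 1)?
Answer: 3249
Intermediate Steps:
Z(g) = (-1 + g)*(-17 + g) (Z(g) = (-17 + g)*(-1 + g) = (-1 + g)*(-17 + g))
Z(-2)² = (17 + (-2)² - 18*(-2))² = (17 + 4 + 36)² = 57² = 3249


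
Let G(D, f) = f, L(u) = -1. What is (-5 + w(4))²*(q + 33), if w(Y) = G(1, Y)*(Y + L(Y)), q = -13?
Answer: 980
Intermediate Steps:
w(Y) = Y*(-1 + Y) (w(Y) = Y*(Y - 1) = Y*(-1 + Y))
(-5 + w(4))²*(q + 33) = (-5 + 4*(-1 + 4))²*(-13 + 33) = (-5 + 4*3)²*20 = (-5 + 12)²*20 = 7²*20 = 49*20 = 980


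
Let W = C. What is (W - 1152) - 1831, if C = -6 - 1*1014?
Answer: -4003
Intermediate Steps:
C = -1020 (C = -6 - 1014 = -1020)
W = -1020
(W - 1152) - 1831 = (-1020 - 1152) - 1831 = -2172 - 1831 = -4003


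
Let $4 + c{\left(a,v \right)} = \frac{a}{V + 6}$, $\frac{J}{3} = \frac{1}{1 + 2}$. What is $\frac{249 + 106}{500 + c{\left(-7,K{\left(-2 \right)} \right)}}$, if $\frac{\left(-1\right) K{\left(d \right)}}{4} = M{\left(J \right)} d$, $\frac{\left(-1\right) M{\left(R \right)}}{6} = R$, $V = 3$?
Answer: $\frac{3195}{4457} \approx 0.71685$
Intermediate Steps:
$J = 1$ ($J = \frac{3}{1 + 2} = \frac{3}{3} = 3 \cdot \frac{1}{3} = 1$)
$M{\left(R \right)} = - 6 R$
$K{\left(d \right)} = 24 d$ ($K{\left(d \right)} = - 4 \left(-6\right) 1 d = - 4 \left(- 6 d\right) = 24 d$)
$c{\left(a,v \right)} = -4 + \frac{a}{9}$ ($c{\left(a,v \right)} = -4 + \frac{a}{3 + 6} = -4 + \frac{a}{9}$)
$\frac{249 + 106}{500 + c{\left(-7,K{\left(-2 \right)} \right)}} = \frac{249 + 106}{500 + \left(-4 + \frac{1}{9} \left(-7\right)\right)} = \frac{355}{500 - \frac{43}{9}} = \frac{355}{\frac{4457}{9}} = 355 \cdot \frac{9}{4457} = \frac{3195}{4457}$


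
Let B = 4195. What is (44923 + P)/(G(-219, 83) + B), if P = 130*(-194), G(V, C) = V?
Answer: 19703/3976 ≈ 4.9555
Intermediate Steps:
P = -25220
(44923 + P)/(G(-219, 83) + B) = (44923 - 25220)/(-219 + 4195) = 19703/3976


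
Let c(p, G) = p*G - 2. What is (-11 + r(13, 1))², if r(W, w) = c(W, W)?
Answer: 24336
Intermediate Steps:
c(p, G) = -2 + G*p (c(p, G) = G*p - 2 = -2 + G*p)
r(W, w) = -2 + W² (r(W, w) = -2 + W*W = -2 + W²)
(-11 + r(13, 1))² = (-11 + (-2 + 13²))² = (-11 + (-2 + 169))² = (-11 + 167)² = 156² = 24336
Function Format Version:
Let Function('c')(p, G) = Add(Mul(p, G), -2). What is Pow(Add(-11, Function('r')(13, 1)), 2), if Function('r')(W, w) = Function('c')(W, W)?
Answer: 24336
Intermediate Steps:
Function('c')(p, G) = Add(-2, Mul(G, p)) (Function('c')(p, G) = Add(Mul(G, p), -2) = Add(-2, Mul(G, p)))
Function('r')(W, w) = Add(-2, Pow(W, 2)) (Function('r')(W, w) = Add(-2, Mul(W, W)) = Add(-2, Pow(W, 2)))
Pow(Add(-11, Function('r')(13, 1)), 2) = Pow(Add(-11, Add(-2, Pow(13, 2))), 2) = Pow(Add(-11, Add(-2, 169)), 2) = Pow(Add(-11, 167), 2) = Pow(156, 2) = 24336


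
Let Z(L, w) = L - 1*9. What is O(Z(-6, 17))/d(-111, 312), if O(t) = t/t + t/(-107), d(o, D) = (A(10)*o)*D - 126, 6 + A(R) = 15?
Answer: -61/16682049 ≈ -3.6566e-6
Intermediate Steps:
A(R) = 9 (A(R) = -6 + 15 = 9)
Z(L, w) = -9 + L (Z(L, w) = L - 9 = -9 + L)
d(o, D) = -126 + 9*D*o (d(o, D) = (9*o)*D - 126 = 9*D*o - 126 = -126 + 9*D*o)
O(t) = 1 - t/107 (O(t) = 1 + t*(-1/107) = 1 - t/107)
O(Z(-6, 17))/d(-111, 312) = (1 - (-9 - 6)/107)/(-126 + 9*312*(-111)) = (1 - 1/107*(-15))/(-126 - 311688) = (1 + 15/107)/(-311814) = (122/107)*(-1/311814) = -61/16682049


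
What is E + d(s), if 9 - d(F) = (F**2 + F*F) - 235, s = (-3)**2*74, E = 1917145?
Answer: 1030277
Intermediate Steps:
s = 666 (s = 9*74 = 666)
d(F) = 244 - 2*F**2 (d(F) = 9 - ((F**2 + F*F) - 235) = 9 - ((F**2 + F**2) - 235) = 9 - (2*F**2 - 235) = 9 - (-235 + 2*F**2) = 9 + (235 - 2*F**2) = 244 - 2*F**2)
E + d(s) = 1917145 + (244 - 2*666**2) = 1917145 + (244 - 2*443556) = 1917145 + (244 - 887112) = 1917145 - 886868 = 1030277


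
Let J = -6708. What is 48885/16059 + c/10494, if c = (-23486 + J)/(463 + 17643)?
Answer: 29207164933/9595220382 ≈ 3.0439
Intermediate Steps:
c = -15097/9053 (c = (-23486 - 6708)/(463 + 17643) = -30194/18106 = -30194*1/18106 = -15097/9053 ≈ -1.6676)
48885/16059 + c/10494 = 48885/16059 - 15097/9053/10494 = 48885*(1/16059) - 15097/9053*1/10494 = 16295/5353 - 15097/95002182 = 29207164933/9595220382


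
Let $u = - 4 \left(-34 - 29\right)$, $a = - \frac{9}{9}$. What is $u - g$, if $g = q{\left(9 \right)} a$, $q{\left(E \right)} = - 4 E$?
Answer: $216$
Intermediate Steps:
$a = -1$ ($a = \left(-9\right) \frac{1}{9} = -1$)
$g = 36$ ($g = \left(-4\right) 9 \left(-1\right) = \left(-36\right) \left(-1\right) = 36$)
$u = 252$ ($u = \left(-4\right) \left(-63\right) = 252$)
$u - g = 252 - 36 = 216$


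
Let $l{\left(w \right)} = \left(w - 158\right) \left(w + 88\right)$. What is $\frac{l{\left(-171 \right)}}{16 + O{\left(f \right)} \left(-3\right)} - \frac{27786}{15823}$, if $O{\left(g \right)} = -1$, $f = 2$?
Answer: $\frac{431550727}{300637} \approx 1435.5$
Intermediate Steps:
$l{\left(w \right)} = \left(-158 + w\right) \left(88 + w\right)$
$\frac{l{\left(-171 \right)}}{16 + O{\left(f \right)} \left(-3\right)} - \frac{27786}{15823} = \frac{-13904 + \left(-171\right)^{2} - -11970}{16 - -3} - \frac{27786}{15823} = \frac{-13904 + 29241 + 11970}{16 + 3} - \frac{27786}{15823} = \frac{27307}{19} - \frac{27786}{15823} = \frac{431550727}{300637}$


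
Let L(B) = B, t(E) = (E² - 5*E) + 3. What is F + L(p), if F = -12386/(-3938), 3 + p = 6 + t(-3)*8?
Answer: 39764/179 ≈ 222.15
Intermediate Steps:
t(E) = 3 + E² - 5*E
p = 219 (p = -3 + (6 + (3 + (-3)² - 5*(-3))*8) = -3 + (6 + (3 + 9 + 15)*8) = -3 + (6 + 27*8) = -3 + (6 + 216) = -3 + 222 = 219)
F = 563/179 (F = -12386*(-1/3938) = 563/179 ≈ 3.1453)
F + L(p) = 563/179 + 219 = 39764/179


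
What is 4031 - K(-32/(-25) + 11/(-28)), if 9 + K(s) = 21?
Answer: 4019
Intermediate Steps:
K(s) = 12 (K(s) = -9 + 21 = 12)
4031 - K(-32/(-25) + 11/(-28)) = 4031 - 1*12 = 4031 - 12 = 4019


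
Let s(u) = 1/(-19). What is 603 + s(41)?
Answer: 11456/19 ≈ 602.95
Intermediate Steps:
s(u) = -1/19
603 + s(41) = 603 - 1/19 = 11456/19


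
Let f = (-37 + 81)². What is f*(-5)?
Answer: -9680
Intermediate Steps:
f = 1936 (f = 44² = 1936)
f*(-5) = 1936*(-5) = -9680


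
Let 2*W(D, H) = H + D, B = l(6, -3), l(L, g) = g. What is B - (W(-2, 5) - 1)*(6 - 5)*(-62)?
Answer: 28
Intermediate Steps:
B = -3
W(D, H) = D/2 + H/2 (W(D, H) = (H + D)/2 = (D + H)/2 = D/2 + H/2)
B - (W(-2, 5) - 1)*(6 - 5)*(-62) = -3 - (((½)*(-2) + (½)*5) - 1)*(6 - 5)*(-62) = -3 - ((-1 + 5/2) - 1)*1*(-62) = -3 - (3/2 - 1)*1*(-62) = -3 - (½)*1*(-62) = -3 - (-62)/2 = -3 - 1*(-31) = -3 + 31 = 28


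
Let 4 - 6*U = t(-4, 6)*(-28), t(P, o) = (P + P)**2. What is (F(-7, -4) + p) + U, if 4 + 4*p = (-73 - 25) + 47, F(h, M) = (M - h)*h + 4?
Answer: 3223/12 ≈ 268.58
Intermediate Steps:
F(h, M) = 4 + h*(M - h) (F(h, M) = h*(M - h) + 4 = 4 + h*(M - h))
p = -55/4 (p = -1 + ((-73 - 25) + 47)/4 = -1 + (-98 + 47)/4 = -1 + (1/4)*(-51) = -1 - 51/4 = -55/4 ≈ -13.750)
t(P, o) = 4*P**2 (t(P, o) = (2*P)**2 = 4*P**2)
U = 898/3 (U = 2/3 - 4*(-4)**2*(-28)/6 = 2/3 - 4*16*(-28)/6 = 2/3 - 32*(-28)/3 = 2/3 - 1/6*(-1792) = 2/3 + 896/3 = 898/3 ≈ 299.33)
(F(-7, -4) + p) + U = ((4 - 1*(-7)**2 - 4*(-7)) - 55/4) + 898/3 = ((4 - 1*49 + 28) - 55/4) + 898/3 = ((4 - 49 + 28) - 55/4) + 898/3 = (-17 - 55/4) + 898/3 = -123/4 + 898/3 = 3223/12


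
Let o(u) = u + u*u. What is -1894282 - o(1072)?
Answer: -3044538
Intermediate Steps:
o(u) = u + u²
-1894282 - o(1072) = -1894282 - 1072*(1 + 1072) = -1894282 - 1072*1073 = -1894282 - 1*1150256 = -1894282 - 1150256 = -3044538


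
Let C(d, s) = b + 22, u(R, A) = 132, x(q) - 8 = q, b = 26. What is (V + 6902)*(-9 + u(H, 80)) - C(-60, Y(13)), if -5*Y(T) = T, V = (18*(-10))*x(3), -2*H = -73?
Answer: 605358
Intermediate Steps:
x(q) = 8 + q
H = 73/2 (H = -½*(-73) = 73/2 ≈ 36.500)
V = -1980 (V = (18*(-10))*(8 + 3) = -180*11 = -1980)
Y(T) = -T/5
C(d, s) = 48 (C(d, s) = 26 + 22 = 48)
(V + 6902)*(-9 + u(H, 80)) - C(-60, Y(13)) = (-1980 + 6902)*(-9 + 132) - 1*48 = 4922*123 - 48 = 605406 - 48 = 605358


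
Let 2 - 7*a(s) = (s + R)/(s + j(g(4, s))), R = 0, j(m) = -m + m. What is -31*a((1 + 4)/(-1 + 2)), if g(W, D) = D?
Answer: -31/7 ≈ -4.4286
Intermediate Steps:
j(m) = 0
a(s) = ⅐ (a(s) = 2/7 - (s + 0)/(7*(s + 0)) = 2/7 - s/(7*s) = 2/7 - ⅐*1 = 2/7 - ⅐ = ⅐)
-31*a((1 + 4)/(-1 + 2)) = -31*⅐ = -31/7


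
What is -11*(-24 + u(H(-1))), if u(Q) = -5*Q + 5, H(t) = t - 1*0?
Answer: 154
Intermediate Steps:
H(t) = t (H(t) = t + 0 = t)
u(Q) = 5 - 5*Q
-11*(-24 + u(H(-1))) = -11*(-24 + (5 - 5*(-1))) = -11*(-24 + (5 + 5)) = -11*(-24 + 10) = -11*(-14) = 154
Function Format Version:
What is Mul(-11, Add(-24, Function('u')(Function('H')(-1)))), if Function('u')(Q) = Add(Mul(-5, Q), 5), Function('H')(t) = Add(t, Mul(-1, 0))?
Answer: 154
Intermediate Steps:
Function('H')(t) = t (Function('H')(t) = Add(t, 0) = t)
Function('u')(Q) = Add(5, Mul(-5, Q))
Mul(-11, Add(-24, Function('u')(Function('H')(-1)))) = Mul(-11, Add(-24, Add(5, Mul(-5, -1)))) = Mul(-11, Add(-24, Add(5, 5))) = Mul(-11, Add(-24, 10)) = Mul(-11, -14) = 154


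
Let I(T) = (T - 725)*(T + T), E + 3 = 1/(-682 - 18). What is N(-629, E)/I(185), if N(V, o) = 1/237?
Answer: -1/47352600 ≈ -2.1118e-8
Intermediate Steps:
E = -2101/700 (E = -3 + 1/(-682 - 18) = -3 + 1/(-700) = -3 - 1/700 = -2101/700 ≈ -3.0014)
I(T) = 2*T*(-725 + T) (I(T) = (-725 + T)*(2*T) = 2*T*(-725 + T))
N(V, o) = 1/237
N(-629, E)/I(185) = 1/(237*((2*185*(-725 + 185)))) = 1/(237*((2*185*(-540)))) = (1/237)/(-199800) = (1/237)*(-1/199800) = -1/47352600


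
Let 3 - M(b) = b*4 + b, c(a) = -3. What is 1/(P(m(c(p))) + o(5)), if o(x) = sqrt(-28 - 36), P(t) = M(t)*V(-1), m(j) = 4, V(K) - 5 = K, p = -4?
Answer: -17/1172 - I/586 ≈ -0.014505 - 0.0017065*I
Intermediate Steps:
V(K) = 5 + K
M(b) = 3 - 5*b (M(b) = 3 - (b*4 + b) = 3 - (4*b + b) = 3 - 5*b)
P(t) = 12 - 20*t (P(t) = (3 - 5*t)*(5 - 1) = (3 - 5*t)*4 = 12 - 20*t)
o(x) = 8*I (o(x) = sqrt(-64) = 8*I)
1/(P(m(c(p))) + o(5)) = 1/((12 - 20*4) + 8*I) = 1/((12 - 80) + 8*I) = 1/(-68 + 8*I) = (-68 - 8*I)/4688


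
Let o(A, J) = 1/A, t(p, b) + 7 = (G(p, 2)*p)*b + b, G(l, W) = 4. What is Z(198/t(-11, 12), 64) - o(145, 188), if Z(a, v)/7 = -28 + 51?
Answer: 23344/145 ≈ 160.99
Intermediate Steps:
t(p, b) = -7 + b + 4*b*p (t(p, b) = -7 + ((4*p)*b + b) = -7 + (4*b*p + b) = -7 + (b + 4*b*p) = -7 + b + 4*b*p)
Z(a, v) = 161 (Z(a, v) = 7*(-28 + 51) = 7*23 = 161)
Z(198/t(-11, 12), 64) - o(145, 188) = 161 - 1/145 = 23344/145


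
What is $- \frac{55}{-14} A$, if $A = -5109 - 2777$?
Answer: $- \frac{216865}{7} \approx -30981.0$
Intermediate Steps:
$A = -7886$
$- \frac{55}{-14} A = - \frac{55}{-14} \left(-7886\right) = \left(-55\right) \left(- \frac{1}{14}\right) \left(-7886\right) = \frac{55}{14} \left(-7886\right) = - \frac{216865}{7}$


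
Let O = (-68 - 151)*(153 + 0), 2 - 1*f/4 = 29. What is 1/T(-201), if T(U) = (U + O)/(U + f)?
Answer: 103/11236 ≈ 0.0091670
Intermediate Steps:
f = -108 (f = 8 - 4*29 = 8 - 116 = -108)
O = -33507 (O = -219*153 = -33507)
T(U) = (-33507 + U)/(-108 + U) (T(U) = (U - 33507)/(U - 108) = (-33507 + U)/(-108 + U))
1/T(-201) = 1/((-33507 - 201)/(-108 - 201)) = 1/(-33708/(-309)) = 1/(-1/309*(-33708)) = 1/(11236/103) = 103/11236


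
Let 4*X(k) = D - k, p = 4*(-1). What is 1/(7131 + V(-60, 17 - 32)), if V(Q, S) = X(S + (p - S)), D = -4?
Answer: 1/7131 ≈ 0.00014023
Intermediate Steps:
p = -4
X(k) = -1 - k/4 (X(k) = (-4 - k)/4 = -1 - k/4)
V(Q, S) = 0 (V(Q, S) = -1 - (S + (-4 - S))/4 = -1 - ¼*(-4) = -1 + 1 = 0)
1/(7131 + V(-60, 17 - 32)) = 1/(7131 + 0) = 1/7131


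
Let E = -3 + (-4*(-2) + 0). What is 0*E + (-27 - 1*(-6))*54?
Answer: -1134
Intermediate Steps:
E = 5 (E = -3 + (8 + 0) = -3 + 8 = 5)
0*E + (-27 - 1*(-6))*54 = 0*5 + (-27 - 1*(-6))*54 = 0 + (-27 + 6)*54 = 0 - 21*54 = 0 - 1134 = -1134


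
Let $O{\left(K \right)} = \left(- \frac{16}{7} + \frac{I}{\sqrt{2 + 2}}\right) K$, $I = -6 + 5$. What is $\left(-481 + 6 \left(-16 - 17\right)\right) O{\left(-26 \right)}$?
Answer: $-49179$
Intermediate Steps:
$I = -1$
$O{\left(K \right)} = - \frac{39 K}{14}$ ($O{\left(K \right)} = \left(- \frac{16}{7} - \frac{1}{\sqrt{2 + 2}}\right) K = \left(\left(-16\right) \frac{1}{7} - \frac{1}{\sqrt{4}}\right) K = \left(- \frac{16}{7} - \frac{1}{2}\right) K = - \frac{39 K}{14}$)
$\left(-481 + 6 \left(-16 - 17\right)\right) O{\left(-26 \right)} = \left(-481 + 6 \left(-16 - 17\right)\right) \left(\left(- \frac{39}{14}\right) \left(-26\right)\right) = \left(-481 + 6 \left(-33\right)\right) \frac{507}{7} = \left(-481 - 198\right) \frac{507}{7} = \left(-679\right) \frac{507}{7} = -49179$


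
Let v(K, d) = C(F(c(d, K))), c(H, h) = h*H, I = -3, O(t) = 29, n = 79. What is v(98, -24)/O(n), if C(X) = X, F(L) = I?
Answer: -3/29 ≈ -0.10345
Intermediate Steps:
c(H, h) = H*h
F(L) = -3
v(K, d) = -3
v(98, -24)/O(n) = -3/29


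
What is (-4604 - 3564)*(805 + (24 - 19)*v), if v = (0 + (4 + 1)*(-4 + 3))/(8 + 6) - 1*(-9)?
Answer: -48497500/7 ≈ -6.9282e+6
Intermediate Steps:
v = 121/14 (v = (0 + 5*(-1))/14 + 9 = (0 - 5)*(1/14) + 9 = -5*1/14 + 9 = -5/14 + 9 = 121/14 ≈ 8.6429)
(-4604 - 3564)*(805 + (24 - 19)*v) = (-4604 - 3564)*(805 + (24 - 19)*(121/14)) = -8168*(805 + 5*(121/14)) = -8168*(805 + 605/14) = -8168*11875/14 = -48497500/7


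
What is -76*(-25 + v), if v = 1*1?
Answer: 1824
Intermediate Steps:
v = 1
-76*(-25 + v) = -76*(-25 + 1) = -76*(-24) = 1824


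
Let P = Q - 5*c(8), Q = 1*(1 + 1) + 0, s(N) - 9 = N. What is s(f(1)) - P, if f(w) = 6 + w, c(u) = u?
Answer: 54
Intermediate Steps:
s(N) = 9 + N
Q = 2 (Q = 1*2 + 0 = 2 + 0 = 2)
P = -38 (P = 2 - 5*8 = 2 - 40 = -38)
s(f(1)) - P = (9 + (6 + 1)) - 1*(-38) = (9 + 7) + 38 = 16 + 38 = 54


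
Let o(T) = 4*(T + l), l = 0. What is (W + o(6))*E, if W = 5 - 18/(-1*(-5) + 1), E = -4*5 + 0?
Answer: -520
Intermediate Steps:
o(T) = 4*T (o(T) = 4*(T + 0) = 4*T)
E = -20 (E = -20 + 0 = -20)
W = 2 (W = 5 - 18/(5 + 1) = 5 - 18/6 = 5 - 1*3 = 5 - 3 = 2)
(W + o(6))*E = (2 + 4*6)*(-20) = (2 + 24)*(-20) = 26*(-20) = -520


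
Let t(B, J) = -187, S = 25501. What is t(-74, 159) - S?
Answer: -25688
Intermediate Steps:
t(-74, 159) - S = -187 - 1*25501 = -187 - 25501 = -25688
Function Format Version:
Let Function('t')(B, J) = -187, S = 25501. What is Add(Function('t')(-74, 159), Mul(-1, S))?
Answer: -25688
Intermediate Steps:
Add(Function('t')(-74, 159), Mul(-1, S)) = Add(-187, Mul(-1, 25501)) = Add(-187, -25501) = -25688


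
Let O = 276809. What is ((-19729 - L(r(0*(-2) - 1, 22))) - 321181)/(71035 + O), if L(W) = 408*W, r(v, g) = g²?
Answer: -269191/173922 ≈ -1.5478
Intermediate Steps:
((-19729 - L(r(0*(-2) - 1, 22))) - 321181)/(71035 + O) = ((-19729 - 408*22²) - 321181)/(71035 + 276809) = ((-19729 - 408*484) - 321181)/347844 = ((-19729 - 1*197472) - 321181)*(1/347844) = ((-19729 - 197472) - 321181)*(1/347844) = (-217201 - 321181)*(1/347844) = -538382*1/347844 = -269191/173922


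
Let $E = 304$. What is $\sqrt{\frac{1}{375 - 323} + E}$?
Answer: $\frac{\sqrt{205517}}{26} \approx 17.436$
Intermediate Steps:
$\sqrt{\frac{1}{375 - 323} + E} = \sqrt{\frac{1}{375 - 323} + 304} = \sqrt{\frac{1}{52} + 304} = \sqrt{\frac{15809}{52}} = \frac{\sqrt{205517}}{26}$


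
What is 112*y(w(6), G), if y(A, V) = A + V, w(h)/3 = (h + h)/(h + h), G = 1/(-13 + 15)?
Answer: 392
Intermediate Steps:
G = ½ (G = 1/2 = ½ ≈ 0.50000)
w(h) = 3 (w(h) = 3*((h + h)/(h + h)) = 3*((2*h)/((2*h))) = 3*((2*h)*(1/(2*h))) = 3*1 = 3)
112*y(w(6), G) = 112*(3 + ½) = 112*(7/2) = 392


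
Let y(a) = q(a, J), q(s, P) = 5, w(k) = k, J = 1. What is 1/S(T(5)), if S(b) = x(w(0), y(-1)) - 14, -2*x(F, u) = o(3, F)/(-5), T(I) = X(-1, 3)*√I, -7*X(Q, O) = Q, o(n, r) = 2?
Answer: -5/69 ≈ -0.072464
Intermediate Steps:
X(Q, O) = -Q/7
y(a) = 5
T(I) = √I/7 (T(I) = (-⅐*(-1))*√I = √I/7)
x(F, u) = ⅕ (x(F, u) = -1/(-5) = -(-1)/5 = -½*(-⅖) = ⅕)
S(b) = -69/5 (S(b) = ⅕ - 14 = -69/5)
1/S(T(5)) = 1/(-69/5) = -5/69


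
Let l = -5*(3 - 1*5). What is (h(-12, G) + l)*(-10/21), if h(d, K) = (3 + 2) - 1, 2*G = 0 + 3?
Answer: -20/3 ≈ -6.6667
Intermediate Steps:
G = 3/2 (G = (0 + 3)/2 = (1/2)*3 = 3/2 ≈ 1.5000)
h(d, K) = 4 (h(d, K) = 5 - 1 = 4)
l = 10 (l = -5*(3 - 5) = -5*(-2) = 10)
(h(-12, G) + l)*(-10/21) = (4 + 10)*(-10/21) = 14*(-10*1/21) = 14*(-10/21) = -20/3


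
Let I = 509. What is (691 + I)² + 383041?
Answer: 1823041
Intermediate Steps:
(691 + I)² + 383041 = (691 + 509)² + 383041 = 1200² + 383041 = 1440000 + 383041 = 1823041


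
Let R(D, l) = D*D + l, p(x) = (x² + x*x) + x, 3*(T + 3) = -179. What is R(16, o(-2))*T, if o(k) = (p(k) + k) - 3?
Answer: -48316/3 ≈ -16105.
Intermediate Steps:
T = -188/3 (T = -3 + (⅓)*(-179) = -3 - 179/3 = -188/3 ≈ -62.667)
p(x) = x + 2*x² (p(x) = (x² + x²) + x = 2*x² + x = x + 2*x²)
o(k) = -3 + k + k*(1 + 2*k) (o(k) = (k*(1 + 2*k) + k) - 3 = (k + k*(1 + 2*k)) - 3 = -3 + k + k*(1 + 2*k))
R(D, l) = l + D² (R(D, l) = D² + l = l + D²)
R(16, o(-2))*T = ((-3 - 2 - 2*(1 + 2*(-2))) + 16²)*(-188/3) = ((-3 - 2 - 2*(1 - 4)) + 256)*(-188/3) = ((-3 - 2 - 2*(-3)) + 256)*(-188/3) = ((-3 - 2 + 6) + 256)*(-188/3) = (1 + 256)*(-188/3) = 257*(-188/3) = -48316/3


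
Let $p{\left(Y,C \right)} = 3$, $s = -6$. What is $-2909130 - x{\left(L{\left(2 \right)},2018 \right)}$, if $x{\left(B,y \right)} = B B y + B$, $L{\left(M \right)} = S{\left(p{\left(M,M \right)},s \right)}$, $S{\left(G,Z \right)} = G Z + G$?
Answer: $-3363165$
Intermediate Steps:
$S{\left(G,Z \right)} = G + G Z$
$L{\left(M \right)} = -15$ ($L{\left(M \right)} = 3 \left(1 - 6\right) = 3 \left(-5\right) = -15$)
$x{\left(B,y \right)} = B + y B^{2}$ ($x{\left(B,y \right)} = B^{2} y + B = y B^{2} + B = B + y B^{2}$)
$-2909130 - x{\left(L{\left(2 \right)},2018 \right)} = -2909130 - - 15 \left(1 - 30270\right) = -2909130 - \left(-15\right) \left(-30269\right) = -2909130 - 454035 = -3363165$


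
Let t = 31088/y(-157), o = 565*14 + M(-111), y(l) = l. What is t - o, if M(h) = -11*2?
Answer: -1269504/157 ≈ -8086.0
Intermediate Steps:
M(h) = -22
o = 7888 (o = 565*14 - 22 = 7910 - 22 = 7888)
t = -31088/157 (t = 31088/(-157) = 31088*(-1/157) = -31088/157 ≈ -198.01)
t - o = -31088/157 - 1*7888 = -31088/157 - 7888 = -1269504/157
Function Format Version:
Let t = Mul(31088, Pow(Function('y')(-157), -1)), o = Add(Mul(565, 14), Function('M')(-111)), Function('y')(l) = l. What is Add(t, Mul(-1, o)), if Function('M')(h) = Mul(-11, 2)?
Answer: Rational(-1269504, 157) ≈ -8086.0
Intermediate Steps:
Function('M')(h) = -22
o = 7888 (o = Add(Mul(565, 14), -22) = Add(7910, -22) = 7888)
t = Rational(-31088, 157) (t = Mul(31088, Pow(-157, -1)) = Mul(31088, Rational(-1, 157)) = Rational(-31088, 157) ≈ -198.01)
Add(t, Mul(-1, o)) = Add(Rational(-31088, 157), Mul(-1, 7888)) = Add(Rational(-31088, 157), -7888) = Rational(-1269504, 157)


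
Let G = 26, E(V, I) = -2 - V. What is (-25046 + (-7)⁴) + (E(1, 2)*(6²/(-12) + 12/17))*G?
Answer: -381923/17 ≈ -22466.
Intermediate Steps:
(-25046 + (-7)⁴) + (E(1, 2)*(6²/(-12) + 12/17))*G = (-25046 + (-7)⁴) + ((-2 - 1*1)*(6²/(-12) + 12/17))*26 = (-25046 + 2401) + ((-2 - 1)*(36*(-1/12) + 12*(1/17)))*26 = -22645 - 3*(-3 + 12/17)*26 = -22645 - 3*(-39/17)*26 = -22645 + (117/17)*26 = -22645 + 3042/17 = -381923/17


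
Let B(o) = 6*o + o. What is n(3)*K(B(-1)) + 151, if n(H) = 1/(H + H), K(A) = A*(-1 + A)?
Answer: 481/3 ≈ 160.33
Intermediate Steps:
B(o) = 7*o
n(H) = 1/(2*H)
n(3)*K(B(-1)) + 151 = ((½)/3)*((7*(-1))*(-1 + 7*(-1))) + 151 = ((½)*(⅓))*(-7*(-1 - 7)) + 151 = (-7*(-8))/6 + 151 = (⅙)*56 + 151 = 28/3 + 151 = 481/3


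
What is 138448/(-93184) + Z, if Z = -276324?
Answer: -1609319629/5824 ≈ -2.7633e+5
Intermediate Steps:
138448/(-93184) + Z = 138448/(-93184) - 276324 = 138448*(-1/93184) - 276324 = -8653/5824 - 276324 = -1609319629/5824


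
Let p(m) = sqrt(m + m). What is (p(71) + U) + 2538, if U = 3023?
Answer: 5561 + sqrt(142) ≈ 5572.9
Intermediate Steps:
p(m) = sqrt(2)*sqrt(m) (p(m) = sqrt(2*m) = sqrt(2)*sqrt(m))
(p(71) + U) + 2538 = (sqrt(2)*sqrt(71) + 3023) + 2538 = (sqrt(142) + 3023) + 2538 = (3023 + sqrt(142)) + 2538 = 5561 + sqrt(142)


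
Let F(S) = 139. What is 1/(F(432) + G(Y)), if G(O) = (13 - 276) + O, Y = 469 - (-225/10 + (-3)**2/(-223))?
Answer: 446/163923 ≈ 0.0027208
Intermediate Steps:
Y = 219227/446 (Y = 469 - (-225*1/10 + 9*(-1/223)) = 469 - (-45/2 - 9/223) = 469 - 1*(-10053/446) = 469 + 10053/446 = 219227/446 ≈ 491.54)
G(O) = -263 + O
1/(F(432) + G(Y)) = 1/(139 + (-263 + 219227/446)) = 1/(139 + 101929/446) = 1/(163923/446) = 446/163923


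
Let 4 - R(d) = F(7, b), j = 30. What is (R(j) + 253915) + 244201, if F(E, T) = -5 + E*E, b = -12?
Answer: 498076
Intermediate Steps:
F(E, T) = -5 + E²
R(d) = -40 (R(d) = 4 - (-5 + 7²) = 4 - (-5 + 49) = 4 - 1*44 = 4 - 44 = -40)
(R(j) + 253915) + 244201 = (-40 + 253915) + 244201 = 253875 + 244201 = 498076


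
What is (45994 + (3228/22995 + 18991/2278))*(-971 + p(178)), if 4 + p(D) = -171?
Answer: -153419464937293/2910145 ≈ -5.2719e+7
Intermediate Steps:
p(D) = -175 (p(D) = -4 - 171 = -175)
(45994 + (3228/22995 + 18991/2278))*(-971 + p(178)) = (45994 + (3228/22995 + 18991/2278))*(-971 - 175) = (45994 + (3228*(1/22995) + 18991*(1/2278)))*(-1146) = (45994 + (1076/7665 + 18991/2278))*(-1146) = (45994 + 148017143/17460870)*(-1146) = (803243271923/17460870)*(-1146) = -153419464937293/2910145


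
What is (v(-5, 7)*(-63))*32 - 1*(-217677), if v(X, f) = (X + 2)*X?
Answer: 187437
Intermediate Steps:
v(X, f) = X*(2 + X) (v(X, f) = (2 + X)*X = X*(2 + X))
(v(-5, 7)*(-63))*32 - 1*(-217677) = (-5*(2 - 5)*(-63))*32 - 1*(-217677) = (-5*(-3)*(-63))*32 + 217677 = (15*(-63))*32 + 217677 = -945*32 + 217677 = -30240 + 217677 = 187437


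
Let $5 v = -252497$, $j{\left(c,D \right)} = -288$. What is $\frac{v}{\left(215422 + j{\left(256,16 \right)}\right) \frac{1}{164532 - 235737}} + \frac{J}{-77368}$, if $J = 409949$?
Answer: $\frac{139056208429385}{8322243656} \approx 16709.0$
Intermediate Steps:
$v = - \frac{252497}{5}$ ($v = \frac{1}{5} \left(-252497\right) = - \frac{252497}{5} \approx -50499.0$)
$\frac{v}{\left(215422 + j{\left(256,16 \right)}\right) \frac{1}{164532 - 235737}} + \frac{J}{-77368} = - \frac{252497}{5 \frac{215422 - 288}{164532 - 235737}} + \frac{409949}{-77368} = - \frac{252497}{5 \frac{215134}{-71205}} + 409949 \left(- \frac{1}{77368}\right) = - \frac{252497}{5 \cdot 215134 \left(- \frac{1}{71205}\right)} - \frac{409949}{77368} = - \frac{252497}{5 \left(- \frac{215134}{71205}\right)} - \frac{409949}{77368} = \left(- \frac{252497}{5}\right) \left(- \frac{71205}{215134}\right) - \frac{409949}{77368} = \frac{3595809777}{215134} - \frac{409949}{77368} = \frac{139056208429385}{8322243656}$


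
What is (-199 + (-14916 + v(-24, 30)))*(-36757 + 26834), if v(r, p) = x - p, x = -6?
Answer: 150343373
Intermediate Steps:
v(r, p) = -6 - p
(-199 + (-14916 + v(-24, 30)))*(-36757 + 26834) = (-199 + (-14916 + (-6 - 1*30)))*(-36757 + 26834) = (-199 + (-14916 + (-6 - 30)))*(-9923) = (-199 + (-14916 - 36))*(-9923) = (-199 - 14952)*(-9923) = -15151*(-9923) = 150343373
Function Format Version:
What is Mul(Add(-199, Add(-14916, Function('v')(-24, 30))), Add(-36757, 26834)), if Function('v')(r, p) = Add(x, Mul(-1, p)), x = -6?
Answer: 150343373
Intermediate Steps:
Function('v')(r, p) = Add(-6, Mul(-1, p))
Mul(Add(-199, Add(-14916, Function('v')(-24, 30))), Add(-36757, 26834)) = Mul(Add(-199, Add(-14916, Add(-6, Mul(-1, 30)))), Add(-36757, 26834)) = Mul(Add(-199, Add(-14916, Add(-6, -30))), -9923) = Mul(Add(-199, Add(-14916, -36)), -9923) = Mul(Add(-199, -14952), -9923) = Mul(-15151, -9923) = 150343373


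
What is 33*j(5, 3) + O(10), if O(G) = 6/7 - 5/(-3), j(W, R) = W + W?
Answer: 6983/21 ≈ 332.52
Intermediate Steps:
j(W, R) = 2*W
O(G) = 53/21 (O(G) = 6*(⅐) - 5*(-⅓) = 6/7 + 5/3 = 53/21)
33*j(5, 3) + O(10) = 33*(2*5) + 53/21 = 33*10 + 53/21 = 330 + 53/21 = 6983/21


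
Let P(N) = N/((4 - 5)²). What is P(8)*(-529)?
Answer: -4232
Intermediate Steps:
P(N) = N (P(N) = N/((-1)²) = N/1 = N*1 = N)
P(8)*(-529) = 8*(-529) = -4232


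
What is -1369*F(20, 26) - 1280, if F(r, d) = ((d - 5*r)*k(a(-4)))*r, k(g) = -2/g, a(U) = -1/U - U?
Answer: -16230720/17 ≈ -9.5475e+5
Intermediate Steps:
a(U) = -U - 1/U
F(r, d) = r*(-8*d/17 + 40*r/17) (F(r, d) = ((d - 5*r)*(-2/(-1*(-4) - 1/(-4))))*r = ((d - 5*r)*(-2/(4 - 1*(-¼))))*r = ((d - 5*r)*(-2/(4 + ¼)))*r = ((d - 5*r)*(-2/17/4))*r = ((d - 5*r)*(-2*4/17))*r = ((d - 5*r)*(-8/17))*r = (-8*d/17 + 40*r/17)*r = r*(-8*d/17 + 40*r/17))
-1369*F(20, 26) - 1280 = -10952*20*(-1*26 + 5*20)/17 - 1280 = -10952*20*(-26 + 100)/17 - 1280 = -10952*20*74/17 - 1280 = -1369*11840/17 - 1280 = -16208960/17 - 1280 = -16230720/17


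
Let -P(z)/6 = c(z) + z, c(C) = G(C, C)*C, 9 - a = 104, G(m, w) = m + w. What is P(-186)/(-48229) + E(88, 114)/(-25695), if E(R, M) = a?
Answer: 2128647355/247848831 ≈ 8.5885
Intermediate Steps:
a = -95 (a = 9 - 1*104 = 9 - 104 = -95)
c(C) = 2*C² (c(C) = (C + C)*C = (2*C)*C = 2*C²)
E(R, M) = -95
P(z) = -12*z² - 6*z (P(z) = -6*(2*z² + z) = -6*(z + 2*z²) = -12*z² - 6*z)
P(-186)/(-48229) + E(88, 114)/(-25695) = (6*(-186)*(-1 - 2*(-186)))/(-48229) - 95/(-25695) = (6*(-186)*(-1 + 372))*(-1/48229) - 95*(-1/25695) = (6*(-186)*371)*(-1/48229) + 19/5139 = -414036*(-1/48229) + 19/5139 = 414036/48229 + 19/5139 = 2128647355/247848831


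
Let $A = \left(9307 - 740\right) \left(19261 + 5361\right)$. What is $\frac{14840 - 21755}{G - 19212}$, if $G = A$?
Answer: $- \frac{6915}{210917462} \approx -3.2785 \cdot 10^{-5}$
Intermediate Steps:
$A = 210936674$ ($A = 8567 \cdot 24622 = 210936674$)
$G = 210936674$
$\frac{14840 - 21755}{G - 19212} = \frac{14840 - 21755}{210936674 - 19212} = - \frac{6915}{210917462}$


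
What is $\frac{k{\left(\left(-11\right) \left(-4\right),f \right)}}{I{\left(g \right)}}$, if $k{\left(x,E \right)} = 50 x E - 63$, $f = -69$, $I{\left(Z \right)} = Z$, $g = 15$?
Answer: $- \frac{50621}{5} \approx -10124.0$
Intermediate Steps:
$k{\left(x,E \right)} = -63 + 50 E x$ ($k{\left(x,E \right)} = 50 E x - 63 = -63 + 50 E x$)
$\frac{k{\left(\left(-11\right) \left(-4\right),f \right)}}{I{\left(g \right)}} = \frac{-63 + 50 \left(-69\right) \left(\left(-11\right) \left(-4\right)\right)}{15} = \left(-63 + 50 \left(-69\right) 44\right) \frac{1}{15} = \left(-63 - 151800\right) \frac{1}{15} = \left(-151863\right) \frac{1}{15} = - \frac{50621}{5}$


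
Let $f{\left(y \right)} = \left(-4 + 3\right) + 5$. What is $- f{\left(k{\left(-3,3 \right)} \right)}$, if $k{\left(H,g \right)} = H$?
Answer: $-4$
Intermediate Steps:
$f{\left(y \right)} = 4$ ($f{\left(y \right)} = -1 + 5 = 4$)
$- f{\left(k{\left(-3,3 \right)} \right)} = \left(-1\right) 4 = -4$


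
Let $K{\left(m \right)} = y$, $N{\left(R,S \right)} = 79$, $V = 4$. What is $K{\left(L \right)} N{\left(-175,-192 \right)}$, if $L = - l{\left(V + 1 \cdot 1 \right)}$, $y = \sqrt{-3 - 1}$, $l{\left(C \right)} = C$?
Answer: $158 i \approx 158.0 i$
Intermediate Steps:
$y = 2 i$ ($y = \sqrt{-4} = 2 i \approx 2.0 i$)
$L = -5$ ($L = - (4 + 1 \cdot 1) = - (4 + 1) = \left(-1\right) 5 = -5$)
$K{\left(m \right)} = 2 i$
$K{\left(L \right)} N{\left(-175,-192 \right)} = 2 i 79 = 158 i$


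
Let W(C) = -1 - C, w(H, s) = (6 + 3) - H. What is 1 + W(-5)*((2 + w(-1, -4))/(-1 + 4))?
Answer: 17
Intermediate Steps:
w(H, s) = 9 - H
1 + W(-5)*((2 + w(-1, -4))/(-1 + 4)) = 1 + (-1 - 1*(-5))*((2 + (9 - 1*(-1)))/(-1 + 4)) = 1 + (-1 + 5)*((2 + (9 + 1))/3) = 1 + 4*((2 + 10)*(1/3)) = 1 + 4*(12*(1/3)) = 1 + 4*4 = 1 + 16 = 17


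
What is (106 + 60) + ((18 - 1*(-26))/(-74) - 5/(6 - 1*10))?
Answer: 24665/148 ≈ 166.66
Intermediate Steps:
(106 + 60) + ((18 - 1*(-26))/(-74) - 5/(6 - 1*10)) = 166 + ((18 + 26)*(-1/74) - 5/(6 - 10)) = 166 + (44*(-1/74) - 5/(-4)) = 166 + (-22/37 - 5*(-1/4)) = 166 + (-22/37 + 5/4) = 166 + 97/148 = 24665/148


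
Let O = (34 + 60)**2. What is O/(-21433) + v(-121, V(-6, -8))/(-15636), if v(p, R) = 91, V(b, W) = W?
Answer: -140110099/335126388 ≈ -0.41808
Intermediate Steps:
O = 8836 (O = 94**2 = 8836)
O/(-21433) + v(-121, V(-6, -8))/(-15636) = 8836/(-21433) + 91/(-15636) = 8836*(-1/21433) + 91*(-1/15636) = -8836/21433 - 91/15636 = -140110099/335126388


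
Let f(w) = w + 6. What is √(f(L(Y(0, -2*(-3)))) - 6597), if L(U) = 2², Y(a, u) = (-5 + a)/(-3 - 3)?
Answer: I*√6587 ≈ 81.16*I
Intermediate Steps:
Y(a, u) = ⅚ - a/6 (Y(a, u) = (-5 + a)/(-6) = (-5 + a)*(-⅙) = ⅚ - a/6)
L(U) = 4
f(w) = 6 + w
√(f(L(Y(0, -2*(-3)))) - 6597) = √((6 + 4) - 6597) = √(10 - 6597) = √(-6587) = I*√6587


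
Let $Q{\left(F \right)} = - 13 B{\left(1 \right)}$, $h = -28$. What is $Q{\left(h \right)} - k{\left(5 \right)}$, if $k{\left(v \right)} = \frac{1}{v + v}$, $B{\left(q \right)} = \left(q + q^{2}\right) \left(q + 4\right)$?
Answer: $- \frac{1301}{10} \approx -130.1$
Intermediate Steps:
$B{\left(q \right)} = \left(4 + q\right) \left(q + q^{2}\right)$ ($B{\left(q \right)} = \left(q + q^{2}\right) \left(4 + q\right) = \left(4 + q\right) \left(q + q^{2}\right)$)
$k{\left(v \right)} = \frac{1}{2 v}$
$Q{\left(F \right)} = -130$ ($Q{\left(F \right)} = - 13 \cdot 1 \left(4 + 1^{2} + 5 \cdot 1\right) = - 13 \cdot 1 \left(4 + 1 + 5\right) = - 13 \cdot 1 \cdot 10 = \left(-13\right) 10 = -130$)
$Q{\left(h \right)} - k{\left(5 \right)} = -130 - \frac{1}{2 \cdot 5} = -130 - \frac{1}{2} \cdot \frac{1}{5} = -130 - \frac{1}{10} = - \frac{1301}{10}$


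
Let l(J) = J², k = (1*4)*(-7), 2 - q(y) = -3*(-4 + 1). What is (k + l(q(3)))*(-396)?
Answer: -8316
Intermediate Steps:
q(y) = -7 (q(y) = 2 - (-3)*(-4 + 1) = 2 - (-3)*(-3) = 2 - 1*9 = 2 - 9 = -7)
k = -28 (k = 4*(-7) = -28)
(k + l(q(3)))*(-396) = (-28 + (-7)²)*(-396) = (-28 + 49)*(-396) = 21*(-396) = -8316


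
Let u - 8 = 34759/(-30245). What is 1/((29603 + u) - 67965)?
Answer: -30245/1160051489 ≈ -2.6072e-5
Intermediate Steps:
u = 207201/30245 (u = 8 + 34759/(-30245) = 8 + 34759*(-1/30245) = 8 - 34759/30245 = 207201/30245 ≈ 6.8508)
1/((29603 + u) - 67965) = 1/((29603 + 207201/30245) - 67965) = 1/(895549936/30245 - 67965) = 1/(-1160051489/30245) = -30245/1160051489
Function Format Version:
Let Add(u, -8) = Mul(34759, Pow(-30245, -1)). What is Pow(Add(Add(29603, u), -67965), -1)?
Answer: Rational(-30245, 1160051489) ≈ -2.6072e-5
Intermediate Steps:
u = Rational(207201, 30245) (u = Add(8, Mul(34759, Pow(-30245, -1))) = Add(8, Mul(34759, Rational(-1, 30245))) = Add(8, Rational(-34759, 30245)) = Rational(207201, 30245) ≈ 6.8508)
Pow(Add(Add(29603, u), -67965), -1) = Pow(Add(Add(29603, Rational(207201, 30245)), -67965), -1) = Pow(Add(Rational(895549936, 30245), -67965), -1) = Pow(Rational(-1160051489, 30245), -1) = Rational(-30245, 1160051489)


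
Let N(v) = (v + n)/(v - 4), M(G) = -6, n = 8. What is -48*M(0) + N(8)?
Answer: 292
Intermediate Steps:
N(v) = (8 + v)/(-4 + v) (N(v) = (v + 8)/(v - 4) = (8 + v)/(-4 + v))
-48*M(0) + N(8) = -48*(-6) + (8 + 8)/(-4 + 8) = 288 + 16/4 = 288 + (1/4)*16 = 288 + 4 = 292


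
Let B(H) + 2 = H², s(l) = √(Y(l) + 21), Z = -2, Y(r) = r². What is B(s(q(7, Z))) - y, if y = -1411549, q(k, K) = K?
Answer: 1411572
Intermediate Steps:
s(l) = √(21 + l²) (s(l) = √(l² + 21) = √(21 + l²))
B(H) = -2 + H²
B(s(q(7, Z))) - y = (-2 + (√(21 + (-2)²))²) - 1*(-1411549) = (-2 + (√(21 + 4))²) + 1411549 = (-2 + (√25)²) + 1411549 = (-2 + 5²) + 1411549 = (-2 + 25) + 1411549 = 23 + 1411549 = 1411572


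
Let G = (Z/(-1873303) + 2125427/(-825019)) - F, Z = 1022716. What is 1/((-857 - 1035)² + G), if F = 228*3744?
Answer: 1545510567757/4213106438714843239 ≈ 3.6683e-7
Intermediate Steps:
F = 853632
G = -1319302102304450409/1545510567757 (G = (1022716/(-1873303) + 2125427/(-825019)) - 1*853632 = (1022716*(-1/1873303) + 2125427*(-1/825019)) - 853632 = (-1022716/1873303 - 2125427/825019) - 853632 = -4825328906985/1545510567757 - 853632 = -1319302102304450409/1545510567757 ≈ -8.5364e+5)
1/((-857 - 1035)² + G) = 1/((-857 - 1035)² - 1319302102304450409/1545510567757) = 1/((-1892)² - 1319302102304450409/1545510567757) = 1/(3579664 - 1319302102304450409/1545510567757) = 1/(4213106438714843239/1545510567757) = 1545510567757/4213106438714843239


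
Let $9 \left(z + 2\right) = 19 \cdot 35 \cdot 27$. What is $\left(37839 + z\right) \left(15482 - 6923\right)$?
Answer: $340922088$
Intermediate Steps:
$z = 1993$ ($z = -2 + \frac{19 \cdot 35 \cdot 27}{9} = -2 + \frac{665 \cdot 27}{9} = -2 + \frac{1}{9} \cdot 17955 = -2 + 1995 = 1993$)
$\left(37839 + z\right) \left(15482 - 6923\right) = \left(37839 + 1993\right) \left(15482 - 6923\right) = 39832 \cdot 8559 = 340922088$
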